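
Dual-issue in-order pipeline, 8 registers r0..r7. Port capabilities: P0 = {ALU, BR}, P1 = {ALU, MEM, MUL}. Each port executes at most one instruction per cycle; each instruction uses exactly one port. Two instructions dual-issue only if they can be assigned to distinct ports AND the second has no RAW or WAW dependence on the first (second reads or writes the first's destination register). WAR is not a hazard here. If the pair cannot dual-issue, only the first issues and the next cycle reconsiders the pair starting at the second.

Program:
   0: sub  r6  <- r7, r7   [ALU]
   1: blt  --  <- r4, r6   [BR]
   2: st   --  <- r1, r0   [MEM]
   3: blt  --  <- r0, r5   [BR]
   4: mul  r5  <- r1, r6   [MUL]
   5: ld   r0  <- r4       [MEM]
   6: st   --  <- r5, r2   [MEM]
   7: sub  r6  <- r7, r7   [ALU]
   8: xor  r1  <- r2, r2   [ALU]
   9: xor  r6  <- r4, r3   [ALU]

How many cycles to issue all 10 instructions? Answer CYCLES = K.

t=0 i0:sub.ALU ; RAW r6
t=1 i1+i2:blt.BR st.MEM ; dual
t=2 i3+i4:blt.BR mul.MUL ; dual
t=3 i5:ld.MEM ; no-port MEM/MEM
t=4 i6+i7:st.MEM sub.ALU ; dual
t=5 i8+i9:xor.ALU xor.ALU ; dual

CYCLES = 6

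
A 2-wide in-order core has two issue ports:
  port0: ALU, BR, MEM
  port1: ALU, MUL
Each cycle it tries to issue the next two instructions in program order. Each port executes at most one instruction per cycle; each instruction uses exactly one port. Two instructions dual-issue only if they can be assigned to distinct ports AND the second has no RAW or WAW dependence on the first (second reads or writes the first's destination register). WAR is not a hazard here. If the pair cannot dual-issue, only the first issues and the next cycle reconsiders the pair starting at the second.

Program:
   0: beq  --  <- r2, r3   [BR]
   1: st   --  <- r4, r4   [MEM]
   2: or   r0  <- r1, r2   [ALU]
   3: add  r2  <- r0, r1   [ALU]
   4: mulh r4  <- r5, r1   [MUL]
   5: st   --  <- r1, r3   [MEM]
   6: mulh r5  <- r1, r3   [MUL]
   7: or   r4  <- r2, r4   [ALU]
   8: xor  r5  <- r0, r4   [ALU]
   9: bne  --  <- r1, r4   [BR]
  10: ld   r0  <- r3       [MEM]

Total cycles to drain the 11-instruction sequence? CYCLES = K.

[0] i0  beq  -- no-port BR/MEM
[1] i1,i2  st;or  -- pair
[2] i3,i4  add;mulh  -- pair
[3] i5,i6  st;mulh  -- pair
[4] i7  or  -- RAW r4
[5] i8,i9  xor;bne  -- pair
[6] i10  ld  -- tail

CYCLES = 7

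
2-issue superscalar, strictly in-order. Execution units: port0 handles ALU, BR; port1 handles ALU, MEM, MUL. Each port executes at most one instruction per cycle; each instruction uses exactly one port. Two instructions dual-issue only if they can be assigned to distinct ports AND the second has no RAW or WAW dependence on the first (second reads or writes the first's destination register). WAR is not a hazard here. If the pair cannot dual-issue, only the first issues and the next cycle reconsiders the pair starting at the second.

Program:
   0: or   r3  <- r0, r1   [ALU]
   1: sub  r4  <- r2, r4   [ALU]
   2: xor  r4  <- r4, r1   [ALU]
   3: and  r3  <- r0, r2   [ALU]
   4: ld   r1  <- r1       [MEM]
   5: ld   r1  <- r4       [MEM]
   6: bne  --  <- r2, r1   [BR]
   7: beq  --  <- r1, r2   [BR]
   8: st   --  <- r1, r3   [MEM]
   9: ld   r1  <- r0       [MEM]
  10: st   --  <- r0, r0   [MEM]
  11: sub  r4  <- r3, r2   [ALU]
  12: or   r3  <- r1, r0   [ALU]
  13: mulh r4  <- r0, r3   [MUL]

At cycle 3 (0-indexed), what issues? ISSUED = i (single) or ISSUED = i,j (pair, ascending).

ISSUED = 5

  cy0 -> i0+i1 (or.ALU/sub.ALU) 2-wide
  cy1 -> i2+i3 (xor.ALU/and.ALU) 2-wide
  cy2 -> i4 (ld.MEM) no-port MEM/MEM
  cy3 -> i5 (ld.MEM) RAW r1
  cy4 -> i6 (bne.BR) no-port BR/BR
  cy5 -> i7+i8 (beq.BR/st.MEM) 2-wide
  cy6 -> i9 (ld.MEM) no-port MEM/MEM
  cy7 -> i10+i11 (st.MEM/sub.ALU) 2-wide
  cy8 -> i12 (or.ALU) RAW r3
  cy9 -> i13 (mulh.MUL) tail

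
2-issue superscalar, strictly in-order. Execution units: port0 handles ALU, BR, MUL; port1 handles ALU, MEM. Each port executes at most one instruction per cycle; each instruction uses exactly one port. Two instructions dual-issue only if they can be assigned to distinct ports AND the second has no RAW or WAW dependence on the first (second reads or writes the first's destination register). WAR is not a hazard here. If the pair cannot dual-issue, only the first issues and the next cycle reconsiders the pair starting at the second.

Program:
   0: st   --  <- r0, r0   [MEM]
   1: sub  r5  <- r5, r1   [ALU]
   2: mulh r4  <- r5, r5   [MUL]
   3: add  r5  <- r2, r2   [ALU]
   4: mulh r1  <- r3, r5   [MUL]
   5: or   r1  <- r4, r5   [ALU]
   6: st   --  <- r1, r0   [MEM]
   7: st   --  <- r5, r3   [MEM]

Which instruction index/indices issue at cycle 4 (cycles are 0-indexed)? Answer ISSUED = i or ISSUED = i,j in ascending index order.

ISSUED = 6

c0: i0&i1 st/sub  pair
c1: i2&i3 mulh/add  pair
c2: i4 mulh  WAW r1
c3: i5 or  RAW r1
c4: i6 st  no-port MEM/MEM
c5: i7 st  tail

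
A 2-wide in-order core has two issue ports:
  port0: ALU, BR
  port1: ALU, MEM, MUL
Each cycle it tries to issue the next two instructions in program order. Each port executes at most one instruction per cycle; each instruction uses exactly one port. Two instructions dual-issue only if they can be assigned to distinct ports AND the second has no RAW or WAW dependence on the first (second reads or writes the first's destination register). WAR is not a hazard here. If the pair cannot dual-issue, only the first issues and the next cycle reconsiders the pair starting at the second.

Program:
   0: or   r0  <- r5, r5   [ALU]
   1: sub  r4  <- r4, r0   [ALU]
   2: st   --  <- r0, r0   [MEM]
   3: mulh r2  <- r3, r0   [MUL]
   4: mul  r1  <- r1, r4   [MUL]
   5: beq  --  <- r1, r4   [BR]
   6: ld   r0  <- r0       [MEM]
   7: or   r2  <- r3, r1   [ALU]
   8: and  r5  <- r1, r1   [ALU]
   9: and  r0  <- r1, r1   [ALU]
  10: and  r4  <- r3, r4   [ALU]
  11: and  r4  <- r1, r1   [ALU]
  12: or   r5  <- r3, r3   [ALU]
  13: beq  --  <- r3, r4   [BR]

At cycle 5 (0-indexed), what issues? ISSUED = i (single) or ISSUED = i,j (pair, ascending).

ISSUED = 7,8

[0] i0  or.ALU  -- RAW r0
[1] i1,i2  sub.ALU st.MEM  -- dual
[2] i3  mulh.MUL  -- no-port MUL/MUL
[3] i4  mul.MUL  -- RAW r1
[4] i5,i6  beq.BR ld.MEM  -- dual
[5] i7,i8  or.ALU and.ALU  -- dual
[6] i9,i10  and.ALU and.ALU  -- dual
[7] i11,i12  and.ALU or.ALU  -- dual
[8] i13  beq.BR  -- tail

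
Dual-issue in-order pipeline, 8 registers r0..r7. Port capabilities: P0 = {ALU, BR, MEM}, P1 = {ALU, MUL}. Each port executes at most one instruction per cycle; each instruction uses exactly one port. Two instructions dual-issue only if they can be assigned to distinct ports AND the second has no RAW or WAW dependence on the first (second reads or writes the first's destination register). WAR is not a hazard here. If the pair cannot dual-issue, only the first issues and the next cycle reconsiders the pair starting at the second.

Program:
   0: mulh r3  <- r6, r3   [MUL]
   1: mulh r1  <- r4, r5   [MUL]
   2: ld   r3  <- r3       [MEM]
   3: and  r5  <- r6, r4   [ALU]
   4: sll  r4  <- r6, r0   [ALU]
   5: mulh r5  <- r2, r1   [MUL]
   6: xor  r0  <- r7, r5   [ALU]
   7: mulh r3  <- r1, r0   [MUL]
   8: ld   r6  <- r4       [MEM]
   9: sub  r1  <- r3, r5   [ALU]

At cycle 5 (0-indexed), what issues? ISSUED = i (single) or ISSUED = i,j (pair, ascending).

[0] i0  mulh  -- no-port MUL/MUL
[1] i1,i2  mulh+ld  -- dual
[2] i3,i4  and+sll  -- dual
[3] i5  mulh  -- RAW r5
[4] i6  xor  -- RAW r0
[5] i7,i8  mulh+ld  -- dual
[6] i9  sub  -- tail

ISSUED = 7,8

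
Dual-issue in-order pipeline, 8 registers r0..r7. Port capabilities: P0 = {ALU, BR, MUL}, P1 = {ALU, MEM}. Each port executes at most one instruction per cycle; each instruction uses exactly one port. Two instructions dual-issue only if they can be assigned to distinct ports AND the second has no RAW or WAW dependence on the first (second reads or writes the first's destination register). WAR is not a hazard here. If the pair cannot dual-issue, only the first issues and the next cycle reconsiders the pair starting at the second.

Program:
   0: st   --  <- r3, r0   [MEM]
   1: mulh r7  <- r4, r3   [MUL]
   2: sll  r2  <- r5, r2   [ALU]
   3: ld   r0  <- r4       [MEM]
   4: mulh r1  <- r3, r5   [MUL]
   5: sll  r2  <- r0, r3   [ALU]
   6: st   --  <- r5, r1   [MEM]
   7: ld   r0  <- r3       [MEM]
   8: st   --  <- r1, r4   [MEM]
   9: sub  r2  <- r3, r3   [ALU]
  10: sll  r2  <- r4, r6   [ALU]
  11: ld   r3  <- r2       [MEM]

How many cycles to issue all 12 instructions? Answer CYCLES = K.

t=0 i0&i1:st;mulh ; dual
t=1 i2&i3:sll;ld ; dual
t=2 i4&i5:mulh;sll ; dual
t=3 i6:st ; no-port MEM/MEM
t=4 i7:ld ; no-port MEM/MEM
t=5 i8&i9:st;sub ; dual
t=6 i10:sll ; RAW r2
t=7 i11:ld ; tail

CYCLES = 8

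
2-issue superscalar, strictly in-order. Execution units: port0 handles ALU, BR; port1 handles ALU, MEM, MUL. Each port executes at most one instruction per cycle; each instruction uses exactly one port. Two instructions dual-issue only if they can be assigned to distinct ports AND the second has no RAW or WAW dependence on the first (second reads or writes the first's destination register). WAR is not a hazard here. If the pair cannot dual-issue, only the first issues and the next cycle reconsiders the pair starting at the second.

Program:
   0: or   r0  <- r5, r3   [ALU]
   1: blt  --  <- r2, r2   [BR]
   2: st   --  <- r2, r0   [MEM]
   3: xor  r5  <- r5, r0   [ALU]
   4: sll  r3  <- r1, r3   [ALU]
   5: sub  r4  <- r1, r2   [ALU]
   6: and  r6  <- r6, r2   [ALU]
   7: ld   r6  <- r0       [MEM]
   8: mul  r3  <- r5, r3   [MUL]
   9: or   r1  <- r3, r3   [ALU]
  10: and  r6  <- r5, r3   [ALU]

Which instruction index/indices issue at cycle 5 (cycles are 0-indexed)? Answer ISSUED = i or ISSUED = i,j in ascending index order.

[0] i0&i1  or.ALU;blt.BR  -- dual
[1] i2&i3  st.MEM;xor.ALU  -- dual
[2] i4&i5  sll.ALU;sub.ALU  -- dual
[3] i6  and.ALU  -- WAW r6
[4] i7  ld.MEM  -- no-port MEM/MUL
[5] i8  mul.MUL  -- RAW r3
[6] i9&i10  or.ALU;and.ALU  -- dual

ISSUED = 8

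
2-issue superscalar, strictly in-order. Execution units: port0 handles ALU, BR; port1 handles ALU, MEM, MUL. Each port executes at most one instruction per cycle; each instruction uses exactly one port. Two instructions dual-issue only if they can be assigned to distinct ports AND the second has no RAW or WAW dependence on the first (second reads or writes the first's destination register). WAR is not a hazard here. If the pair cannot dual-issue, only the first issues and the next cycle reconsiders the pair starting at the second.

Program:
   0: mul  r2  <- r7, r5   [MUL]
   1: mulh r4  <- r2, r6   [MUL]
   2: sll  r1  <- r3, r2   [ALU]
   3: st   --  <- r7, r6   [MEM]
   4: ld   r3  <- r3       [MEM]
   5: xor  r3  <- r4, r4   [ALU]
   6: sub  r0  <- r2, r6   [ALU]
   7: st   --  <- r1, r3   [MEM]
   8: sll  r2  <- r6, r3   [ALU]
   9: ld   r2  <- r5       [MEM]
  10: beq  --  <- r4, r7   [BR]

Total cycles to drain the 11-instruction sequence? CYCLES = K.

c0: i0 mul  no-port MUL/MUL
c1: i1/i2 mulh;sll  pair
c2: i3 st  no-port MEM/MEM
c3: i4 ld  WAW r3
c4: i5/i6 xor;sub  pair
c5: i7/i8 st;sll  pair
c6: i9/i10 ld;beq  pair

CYCLES = 7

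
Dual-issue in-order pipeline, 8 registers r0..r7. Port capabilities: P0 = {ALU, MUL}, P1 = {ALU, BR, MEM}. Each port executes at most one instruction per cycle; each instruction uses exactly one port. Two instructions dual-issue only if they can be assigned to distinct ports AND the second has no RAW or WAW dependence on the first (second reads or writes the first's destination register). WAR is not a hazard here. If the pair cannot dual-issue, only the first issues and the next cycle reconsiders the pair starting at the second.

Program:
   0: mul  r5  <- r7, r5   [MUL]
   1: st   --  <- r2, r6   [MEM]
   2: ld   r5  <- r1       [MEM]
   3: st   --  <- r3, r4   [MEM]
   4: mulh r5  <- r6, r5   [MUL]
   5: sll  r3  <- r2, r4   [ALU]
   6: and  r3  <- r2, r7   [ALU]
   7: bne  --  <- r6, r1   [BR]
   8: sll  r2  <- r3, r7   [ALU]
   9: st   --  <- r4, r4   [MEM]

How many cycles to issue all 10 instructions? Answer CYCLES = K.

CYCLES = 6

0. mul.MUL/st.MEM @i0&i1  | 2-wide
1. ld.MEM @i2  | no-port MEM/MEM
2. st.MEM/mulh.MUL @i3&i4  | 2-wide
3. sll.ALU @i5  | WAW r3
4. and.ALU/bne.BR @i6&i7  | 2-wide
5. sll.ALU/st.MEM @i8&i9  | 2-wide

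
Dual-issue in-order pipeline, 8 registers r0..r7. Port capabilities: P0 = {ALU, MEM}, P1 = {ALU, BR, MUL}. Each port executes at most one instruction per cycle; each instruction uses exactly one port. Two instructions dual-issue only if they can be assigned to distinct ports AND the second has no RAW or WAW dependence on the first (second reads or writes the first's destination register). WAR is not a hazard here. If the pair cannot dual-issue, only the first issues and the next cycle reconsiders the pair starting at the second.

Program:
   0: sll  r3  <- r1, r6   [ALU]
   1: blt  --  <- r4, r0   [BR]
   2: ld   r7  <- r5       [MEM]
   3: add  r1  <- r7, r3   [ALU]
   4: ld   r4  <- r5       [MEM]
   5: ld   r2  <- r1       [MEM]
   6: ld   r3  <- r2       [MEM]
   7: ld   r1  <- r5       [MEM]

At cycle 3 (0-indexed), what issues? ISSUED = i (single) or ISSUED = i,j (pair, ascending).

#0 head=0: sll;blt i0&i1 pair
#1 head=2: ld i2 RAW r7
#2 head=3: add;ld i3&i4 pair
#3 head=5: ld i5 no-port MEM/MEM
#4 head=6: ld i6 no-port MEM/MEM
#5 head=7: ld i7 tail

ISSUED = 5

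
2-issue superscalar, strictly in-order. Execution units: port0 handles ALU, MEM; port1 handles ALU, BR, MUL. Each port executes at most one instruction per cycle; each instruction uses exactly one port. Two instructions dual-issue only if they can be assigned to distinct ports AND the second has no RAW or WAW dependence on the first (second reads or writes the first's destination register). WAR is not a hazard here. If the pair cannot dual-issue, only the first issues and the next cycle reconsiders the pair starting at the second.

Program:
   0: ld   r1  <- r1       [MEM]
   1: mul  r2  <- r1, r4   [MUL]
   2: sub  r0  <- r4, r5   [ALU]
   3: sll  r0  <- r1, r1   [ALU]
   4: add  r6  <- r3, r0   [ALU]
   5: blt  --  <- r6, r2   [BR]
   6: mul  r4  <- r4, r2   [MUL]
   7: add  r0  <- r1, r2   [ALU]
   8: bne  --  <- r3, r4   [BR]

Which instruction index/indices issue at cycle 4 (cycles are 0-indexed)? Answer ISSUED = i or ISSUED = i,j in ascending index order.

#0 head=0: ld i0 RAW r1
#1 head=1: mul sub i1&i2 dual
#2 head=3: sll i3 RAW r0
#3 head=4: add i4 RAW r6
#4 head=5: blt i5 no-port BR/MUL
#5 head=6: mul add i6&i7 dual
#6 head=8: bne i8 tail

ISSUED = 5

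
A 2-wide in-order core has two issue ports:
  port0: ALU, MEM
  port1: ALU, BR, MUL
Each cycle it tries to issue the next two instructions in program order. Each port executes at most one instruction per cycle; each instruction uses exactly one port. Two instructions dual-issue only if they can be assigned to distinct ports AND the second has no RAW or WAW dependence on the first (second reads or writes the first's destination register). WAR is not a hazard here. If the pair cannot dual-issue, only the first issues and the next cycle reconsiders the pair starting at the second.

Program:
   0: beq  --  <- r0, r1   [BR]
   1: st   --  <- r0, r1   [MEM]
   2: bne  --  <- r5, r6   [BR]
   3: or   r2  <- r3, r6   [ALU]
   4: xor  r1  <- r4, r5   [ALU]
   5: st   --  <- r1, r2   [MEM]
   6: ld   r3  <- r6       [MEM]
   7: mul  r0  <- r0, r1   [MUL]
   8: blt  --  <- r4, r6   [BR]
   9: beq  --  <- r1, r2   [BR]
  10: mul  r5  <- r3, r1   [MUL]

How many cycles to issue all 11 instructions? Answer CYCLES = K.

#0 head=0: beq;st i0,i1 pair
#1 head=2: bne;or i2,i3 pair
#2 head=4: xor i4 RAW r1
#3 head=5: st i5 no-port MEM/MEM
#4 head=6: ld;mul i6,i7 pair
#5 head=8: blt i8 no-port BR/BR
#6 head=9: beq i9 no-port BR/MUL
#7 head=10: mul i10 tail

CYCLES = 8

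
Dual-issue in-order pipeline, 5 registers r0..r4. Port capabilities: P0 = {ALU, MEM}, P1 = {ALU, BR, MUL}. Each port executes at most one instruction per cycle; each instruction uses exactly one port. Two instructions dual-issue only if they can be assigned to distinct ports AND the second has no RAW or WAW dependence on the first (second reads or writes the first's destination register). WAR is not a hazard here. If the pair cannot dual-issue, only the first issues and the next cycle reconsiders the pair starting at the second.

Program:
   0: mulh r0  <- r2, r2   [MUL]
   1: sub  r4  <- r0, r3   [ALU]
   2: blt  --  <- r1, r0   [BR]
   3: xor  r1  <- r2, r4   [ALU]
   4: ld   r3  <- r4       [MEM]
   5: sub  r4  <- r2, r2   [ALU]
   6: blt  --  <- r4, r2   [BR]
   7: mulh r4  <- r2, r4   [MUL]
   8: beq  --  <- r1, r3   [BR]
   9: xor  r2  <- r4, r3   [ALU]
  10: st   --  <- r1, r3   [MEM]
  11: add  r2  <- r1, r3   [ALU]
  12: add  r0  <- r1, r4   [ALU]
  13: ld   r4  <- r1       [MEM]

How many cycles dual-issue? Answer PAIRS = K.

c0: i0 mulh.MUL  RAW r0
c1: i1+i2 sub.ALU blt.BR  2-wide
c2: i3+i4 xor.ALU ld.MEM  2-wide
c3: i5 sub.ALU  RAW r4
c4: i6 blt.BR  no-port BR/MUL
c5: i7 mulh.MUL  no-port MUL/BR
c6: i8+i9 beq.BR xor.ALU  2-wide
c7: i10+i11 st.MEM add.ALU  2-wide
c8: i12+i13 add.ALU ld.MEM  2-wide

PAIRS = 5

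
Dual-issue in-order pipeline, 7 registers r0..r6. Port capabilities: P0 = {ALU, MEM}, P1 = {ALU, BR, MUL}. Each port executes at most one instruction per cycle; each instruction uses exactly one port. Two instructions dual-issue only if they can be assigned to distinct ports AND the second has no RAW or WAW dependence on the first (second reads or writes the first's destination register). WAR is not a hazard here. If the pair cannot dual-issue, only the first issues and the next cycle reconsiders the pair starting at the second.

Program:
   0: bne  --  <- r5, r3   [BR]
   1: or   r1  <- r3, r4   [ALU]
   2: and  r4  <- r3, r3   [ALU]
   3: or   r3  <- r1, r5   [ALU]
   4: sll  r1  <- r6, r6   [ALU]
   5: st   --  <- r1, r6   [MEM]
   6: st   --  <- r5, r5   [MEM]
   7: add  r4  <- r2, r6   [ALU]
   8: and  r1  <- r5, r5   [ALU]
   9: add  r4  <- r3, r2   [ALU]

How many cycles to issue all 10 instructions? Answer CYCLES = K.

CYCLES = 6

#0 head=0: bne.BR/or.ALU i0+i1 dual
#1 head=2: and.ALU/or.ALU i2+i3 dual
#2 head=4: sll.ALU i4 RAW r1
#3 head=5: st.MEM i5 no-port MEM/MEM
#4 head=6: st.MEM/add.ALU i6+i7 dual
#5 head=8: and.ALU/add.ALU i8+i9 dual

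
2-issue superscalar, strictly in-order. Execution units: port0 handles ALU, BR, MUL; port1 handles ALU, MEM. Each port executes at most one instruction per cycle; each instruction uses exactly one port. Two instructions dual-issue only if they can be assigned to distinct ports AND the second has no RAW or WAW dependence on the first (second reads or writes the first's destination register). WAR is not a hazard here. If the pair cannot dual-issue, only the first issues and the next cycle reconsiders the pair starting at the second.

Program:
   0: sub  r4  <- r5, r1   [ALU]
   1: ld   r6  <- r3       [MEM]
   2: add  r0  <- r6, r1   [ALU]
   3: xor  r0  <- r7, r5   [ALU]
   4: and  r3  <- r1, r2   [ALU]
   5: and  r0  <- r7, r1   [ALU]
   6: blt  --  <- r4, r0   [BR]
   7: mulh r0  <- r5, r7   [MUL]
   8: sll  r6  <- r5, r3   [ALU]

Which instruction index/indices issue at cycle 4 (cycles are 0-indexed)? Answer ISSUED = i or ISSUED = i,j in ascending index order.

ISSUED = 6

  cy0 -> i0,i1 (sub;ld) 2-wide
  cy1 -> i2 (add) WAW r0
  cy2 -> i3,i4 (xor;and) 2-wide
  cy3 -> i5 (and) RAW r0
  cy4 -> i6 (blt) no-port BR/MUL
  cy5 -> i7,i8 (mulh;sll) 2-wide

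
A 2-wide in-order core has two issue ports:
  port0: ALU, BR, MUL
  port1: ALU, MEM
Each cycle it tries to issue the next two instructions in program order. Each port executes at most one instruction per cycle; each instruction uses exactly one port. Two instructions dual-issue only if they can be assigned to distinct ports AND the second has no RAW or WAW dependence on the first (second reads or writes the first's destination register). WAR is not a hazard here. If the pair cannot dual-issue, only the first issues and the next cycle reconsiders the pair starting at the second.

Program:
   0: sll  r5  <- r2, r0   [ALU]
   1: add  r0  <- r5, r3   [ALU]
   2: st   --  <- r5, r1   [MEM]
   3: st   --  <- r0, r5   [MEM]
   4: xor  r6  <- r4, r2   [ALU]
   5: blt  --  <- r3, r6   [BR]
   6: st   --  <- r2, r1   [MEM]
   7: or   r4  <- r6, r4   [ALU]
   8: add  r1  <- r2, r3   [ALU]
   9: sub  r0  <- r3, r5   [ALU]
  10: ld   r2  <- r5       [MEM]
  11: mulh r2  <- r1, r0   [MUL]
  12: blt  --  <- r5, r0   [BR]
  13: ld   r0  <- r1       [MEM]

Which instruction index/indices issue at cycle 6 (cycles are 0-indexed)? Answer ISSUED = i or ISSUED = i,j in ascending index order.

[0] i0  sll.ALU  -- RAW r5
[1] i1/i2  add.ALU;st.MEM  -- pair
[2] i3/i4  st.MEM;xor.ALU  -- pair
[3] i5/i6  blt.BR;st.MEM  -- pair
[4] i7/i8  or.ALU;add.ALU  -- pair
[5] i9/i10  sub.ALU;ld.MEM  -- pair
[6] i11  mulh.MUL  -- no-port MUL/BR
[7] i12/i13  blt.BR;ld.MEM  -- pair

ISSUED = 11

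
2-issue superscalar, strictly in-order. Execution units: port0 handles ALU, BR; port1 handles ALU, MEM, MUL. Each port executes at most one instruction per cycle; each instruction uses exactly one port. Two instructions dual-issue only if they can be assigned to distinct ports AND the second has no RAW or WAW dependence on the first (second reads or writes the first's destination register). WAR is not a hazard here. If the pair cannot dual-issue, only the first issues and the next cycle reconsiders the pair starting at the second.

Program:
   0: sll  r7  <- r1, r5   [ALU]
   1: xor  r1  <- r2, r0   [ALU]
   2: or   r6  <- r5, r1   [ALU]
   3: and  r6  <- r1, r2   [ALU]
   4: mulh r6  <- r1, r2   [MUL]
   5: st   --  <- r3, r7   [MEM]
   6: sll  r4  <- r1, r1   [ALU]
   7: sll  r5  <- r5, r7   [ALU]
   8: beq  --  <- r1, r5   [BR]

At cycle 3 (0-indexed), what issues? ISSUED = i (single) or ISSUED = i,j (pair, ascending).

ISSUED = 4

#0 head=0: sll.ALU;xor.ALU i0&i1 pair
#1 head=2: or.ALU i2 WAW r6
#2 head=3: and.ALU i3 WAW r6
#3 head=4: mulh.MUL i4 no-port MUL/MEM
#4 head=5: st.MEM;sll.ALU i5&i6 pair
#5 head=7: sll.ALU i7 RAW r5
#6 head=8: beq.BR i8 tail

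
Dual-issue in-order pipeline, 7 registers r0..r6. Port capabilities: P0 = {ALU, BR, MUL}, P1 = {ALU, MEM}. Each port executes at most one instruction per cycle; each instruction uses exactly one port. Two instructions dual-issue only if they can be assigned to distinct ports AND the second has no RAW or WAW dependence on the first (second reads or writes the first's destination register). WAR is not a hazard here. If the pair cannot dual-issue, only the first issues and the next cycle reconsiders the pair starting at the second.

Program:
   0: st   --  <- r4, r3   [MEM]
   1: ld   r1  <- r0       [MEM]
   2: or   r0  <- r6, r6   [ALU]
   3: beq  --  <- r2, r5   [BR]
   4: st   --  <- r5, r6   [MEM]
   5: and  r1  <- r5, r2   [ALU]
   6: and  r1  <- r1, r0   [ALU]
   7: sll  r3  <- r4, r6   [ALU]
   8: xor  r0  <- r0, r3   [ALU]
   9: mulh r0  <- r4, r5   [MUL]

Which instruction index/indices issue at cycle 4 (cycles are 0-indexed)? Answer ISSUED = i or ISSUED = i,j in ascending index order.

ISSUED = 6,7

t=0 i0:st ; no-port MEM/MEM
t=1 i1&i2:ld/or ; pair
t=2 i3&i4:beq/st ; pair
t=3 i5:and ; RAW+WAW r1
t=4 i6&i7:and/sll ; pair
t=5 i8:xor ; WAW r0
t=6 i9:mulh ; tail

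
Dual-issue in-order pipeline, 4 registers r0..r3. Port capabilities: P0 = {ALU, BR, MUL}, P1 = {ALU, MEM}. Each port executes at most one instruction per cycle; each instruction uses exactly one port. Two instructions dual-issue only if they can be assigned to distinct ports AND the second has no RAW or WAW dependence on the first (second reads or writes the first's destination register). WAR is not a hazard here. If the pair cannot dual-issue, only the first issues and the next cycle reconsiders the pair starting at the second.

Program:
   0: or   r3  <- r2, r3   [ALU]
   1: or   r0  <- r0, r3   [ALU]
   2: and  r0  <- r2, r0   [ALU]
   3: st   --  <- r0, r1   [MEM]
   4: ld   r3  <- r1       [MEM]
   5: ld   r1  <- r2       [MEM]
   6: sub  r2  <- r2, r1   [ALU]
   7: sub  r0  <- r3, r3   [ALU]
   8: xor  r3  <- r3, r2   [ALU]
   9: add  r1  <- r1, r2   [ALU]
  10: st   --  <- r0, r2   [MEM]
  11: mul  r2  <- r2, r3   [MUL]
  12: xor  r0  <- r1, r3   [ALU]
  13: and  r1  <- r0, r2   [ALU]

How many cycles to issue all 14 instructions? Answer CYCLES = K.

CYCLES = 11

  cy0 -> i0 (or) RAW r3
  cy1 -> i1 (or) RAW+WAW r0
  cy2 -> i2 (and) RAW r0
  cy3 -> i3 (st) no-port MEM/MEM
  cy4 -> i4 (ld) no-port MEM/MEM
  cy5 -> i5 (ld) RAW r1
  cy6 -> i6,i7 (sub+sub) pair
  cy7 -> i8,i9 (xor+add) pair
  cy8 -> i10,i11 (st+mul) pair
  cy9 -> i12 (xor) RAW r0
  cy10 -> i13 (and) tail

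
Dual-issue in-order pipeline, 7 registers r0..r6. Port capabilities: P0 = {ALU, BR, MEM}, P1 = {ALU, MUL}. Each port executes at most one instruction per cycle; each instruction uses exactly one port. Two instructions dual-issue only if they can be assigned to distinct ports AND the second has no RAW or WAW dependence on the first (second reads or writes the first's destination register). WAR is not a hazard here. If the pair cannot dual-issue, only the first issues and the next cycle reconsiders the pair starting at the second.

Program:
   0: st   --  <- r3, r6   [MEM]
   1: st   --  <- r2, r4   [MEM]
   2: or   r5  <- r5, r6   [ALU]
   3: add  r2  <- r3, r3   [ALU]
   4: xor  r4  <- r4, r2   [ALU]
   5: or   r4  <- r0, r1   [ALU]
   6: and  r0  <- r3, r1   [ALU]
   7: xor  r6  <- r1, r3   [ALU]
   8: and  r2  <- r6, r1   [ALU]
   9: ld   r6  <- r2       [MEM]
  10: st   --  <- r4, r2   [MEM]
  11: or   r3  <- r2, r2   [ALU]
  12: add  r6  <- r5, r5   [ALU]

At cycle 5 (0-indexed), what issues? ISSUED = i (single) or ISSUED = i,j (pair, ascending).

ISSUED = 7

  cy0 -> i0 (st.MEM) no-port MEM/MEM
  cy1 -> i1+i2 (st.MEM+or.ALU) 2-wide
  cy2 -> i3 (add.ALU) RAW r2
  cy3 -> i4 (xor.ALU) WAW r4
  cy4 -> i5+i6 (or.ALU+and.ALU) 2-wide
  cy5 -> i7 (xor.ALU) RAW r6
  cy6 -> i8 (and.ALU) RAW r2
  cy7 -> i9 (ld.MEM) no-port MEM/MEM
  cy8 -> i10+i11 (st.MEM+or.ALU) 2-wide
  cy9 -> i12 (add.ALU) tail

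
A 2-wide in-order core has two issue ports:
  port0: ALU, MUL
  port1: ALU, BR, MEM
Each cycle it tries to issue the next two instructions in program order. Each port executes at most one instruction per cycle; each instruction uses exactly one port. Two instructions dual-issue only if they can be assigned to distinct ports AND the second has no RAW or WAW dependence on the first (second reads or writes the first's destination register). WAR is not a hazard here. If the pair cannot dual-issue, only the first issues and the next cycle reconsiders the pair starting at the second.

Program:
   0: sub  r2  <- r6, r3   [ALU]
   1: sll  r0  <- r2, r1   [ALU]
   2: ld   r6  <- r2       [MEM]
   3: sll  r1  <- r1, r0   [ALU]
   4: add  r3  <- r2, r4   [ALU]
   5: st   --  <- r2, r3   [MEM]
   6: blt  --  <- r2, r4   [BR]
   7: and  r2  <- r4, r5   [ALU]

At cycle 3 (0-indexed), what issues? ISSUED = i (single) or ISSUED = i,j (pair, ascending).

ISSUED = 5

#0 head=0: sub i0 RAW r2
#1 head=1: sll ld i1/i2 2-wide
#2 head=3: sll add i3/i4 2-wide
#3 head=5: st i5 no-port MEM/BR
#4 head=6: blt and i6/i7 2-wide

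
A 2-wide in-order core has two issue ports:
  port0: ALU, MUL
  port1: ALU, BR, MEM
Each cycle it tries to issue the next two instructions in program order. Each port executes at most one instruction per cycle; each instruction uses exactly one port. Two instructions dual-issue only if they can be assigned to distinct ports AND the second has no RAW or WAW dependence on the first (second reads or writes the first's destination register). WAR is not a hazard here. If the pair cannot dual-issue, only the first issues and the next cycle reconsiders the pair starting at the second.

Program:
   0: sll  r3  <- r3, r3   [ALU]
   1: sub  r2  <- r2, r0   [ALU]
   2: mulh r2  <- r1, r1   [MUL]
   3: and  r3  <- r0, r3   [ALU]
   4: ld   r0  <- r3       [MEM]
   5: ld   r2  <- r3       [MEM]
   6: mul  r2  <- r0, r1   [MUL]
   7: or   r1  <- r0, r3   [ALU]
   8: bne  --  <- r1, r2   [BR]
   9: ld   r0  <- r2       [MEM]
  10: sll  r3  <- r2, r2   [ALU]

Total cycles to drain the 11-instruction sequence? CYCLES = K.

#0 head=0: sll.ALU;sub.ALU i0&i1 dual
#1 head=2: mulh.MUL;and.ALU i2&i3 dual
#2 head=4: ld.MEM i4 no-port MEM/MEM
#3 head=5: ld.MEM i5 WAW r2
#4 head=6: mul.MUL;or.ALU i6&i7 dual
#5 head=8: bne.BR i8 no-port BR/MEM
#6 head=9: ld.MEM;sll.ALU i9&i10 dual

CYCLES = 7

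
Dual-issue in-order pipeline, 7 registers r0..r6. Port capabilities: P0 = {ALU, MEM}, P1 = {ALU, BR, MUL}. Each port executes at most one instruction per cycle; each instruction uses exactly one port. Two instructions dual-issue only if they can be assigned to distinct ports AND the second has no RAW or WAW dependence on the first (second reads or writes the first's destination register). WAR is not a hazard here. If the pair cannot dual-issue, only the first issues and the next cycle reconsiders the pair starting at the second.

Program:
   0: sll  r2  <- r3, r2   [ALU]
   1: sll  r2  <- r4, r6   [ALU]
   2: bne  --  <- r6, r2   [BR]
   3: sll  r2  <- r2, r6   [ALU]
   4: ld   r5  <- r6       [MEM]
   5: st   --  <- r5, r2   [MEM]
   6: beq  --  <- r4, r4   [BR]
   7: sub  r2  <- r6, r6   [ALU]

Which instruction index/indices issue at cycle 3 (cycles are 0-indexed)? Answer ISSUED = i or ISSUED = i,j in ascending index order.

t=0 i0:sll ; WAW r2
t=1 i1:sll ; RAW r2
t=2 i2,i3:bne+sll ; pair
t=3 i4:ld ; no-port MEM/MEM
t=4 i5,i6:st+beq ; pair
t=5 i7:sub ; tail

ISSUED = 4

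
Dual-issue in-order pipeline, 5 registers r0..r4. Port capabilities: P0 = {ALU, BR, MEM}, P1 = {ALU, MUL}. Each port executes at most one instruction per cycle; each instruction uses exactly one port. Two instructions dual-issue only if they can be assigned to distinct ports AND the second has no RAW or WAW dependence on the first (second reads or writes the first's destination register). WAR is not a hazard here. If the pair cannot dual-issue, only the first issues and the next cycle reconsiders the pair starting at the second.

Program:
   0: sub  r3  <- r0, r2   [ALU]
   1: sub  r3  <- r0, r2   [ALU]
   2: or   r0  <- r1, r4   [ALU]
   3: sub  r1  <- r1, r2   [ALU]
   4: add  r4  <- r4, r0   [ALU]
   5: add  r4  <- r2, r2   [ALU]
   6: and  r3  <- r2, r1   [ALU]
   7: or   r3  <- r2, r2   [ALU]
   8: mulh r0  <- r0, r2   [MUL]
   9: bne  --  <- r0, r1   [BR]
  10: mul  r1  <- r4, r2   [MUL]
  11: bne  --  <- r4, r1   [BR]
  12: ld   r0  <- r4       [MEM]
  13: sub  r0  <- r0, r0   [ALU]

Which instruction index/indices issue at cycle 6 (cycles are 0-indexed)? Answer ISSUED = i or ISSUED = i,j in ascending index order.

c0: i0 sub  WAW r3
c1: i1/i2 sub;or  pair
c2: i3/i4 sub;add  pair
c3: i5/i6 add;and  pair
c4: i7/i8 or;mulh  pair
c5: i9/i10 bne;mul  pair
c6: i11 bne  no-port BR/MEM
c7: i12 ld  RAW+WAW r0
c8: i13 sub  tail

ISSUED = 11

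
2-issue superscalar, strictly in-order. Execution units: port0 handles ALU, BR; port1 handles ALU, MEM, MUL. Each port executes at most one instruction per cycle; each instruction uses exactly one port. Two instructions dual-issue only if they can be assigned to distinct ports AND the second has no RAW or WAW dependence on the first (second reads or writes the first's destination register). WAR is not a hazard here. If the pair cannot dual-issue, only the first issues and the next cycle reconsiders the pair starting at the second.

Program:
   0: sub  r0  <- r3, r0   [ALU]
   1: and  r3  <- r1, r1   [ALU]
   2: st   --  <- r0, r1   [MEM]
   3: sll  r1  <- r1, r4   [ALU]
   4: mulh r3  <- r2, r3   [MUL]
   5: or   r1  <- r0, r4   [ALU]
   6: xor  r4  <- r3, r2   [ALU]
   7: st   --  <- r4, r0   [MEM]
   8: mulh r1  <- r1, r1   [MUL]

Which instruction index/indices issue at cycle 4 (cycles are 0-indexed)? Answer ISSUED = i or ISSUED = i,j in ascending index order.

ISSUED = 7

#0 head=0: sub.ALU+and.ALU i0&i1 dual
#1 head=2: st.MEM+sll.ALU i2&i3 dual
#2 head=4: mulh.MUL+or.ALU i4&i5 dual
#3 head=6: xor.ALU i6 RAW r4
#4 head=7: st.MEM i7 no-port MEM/MUL
#5 head=8: mulh.MUL i8 tail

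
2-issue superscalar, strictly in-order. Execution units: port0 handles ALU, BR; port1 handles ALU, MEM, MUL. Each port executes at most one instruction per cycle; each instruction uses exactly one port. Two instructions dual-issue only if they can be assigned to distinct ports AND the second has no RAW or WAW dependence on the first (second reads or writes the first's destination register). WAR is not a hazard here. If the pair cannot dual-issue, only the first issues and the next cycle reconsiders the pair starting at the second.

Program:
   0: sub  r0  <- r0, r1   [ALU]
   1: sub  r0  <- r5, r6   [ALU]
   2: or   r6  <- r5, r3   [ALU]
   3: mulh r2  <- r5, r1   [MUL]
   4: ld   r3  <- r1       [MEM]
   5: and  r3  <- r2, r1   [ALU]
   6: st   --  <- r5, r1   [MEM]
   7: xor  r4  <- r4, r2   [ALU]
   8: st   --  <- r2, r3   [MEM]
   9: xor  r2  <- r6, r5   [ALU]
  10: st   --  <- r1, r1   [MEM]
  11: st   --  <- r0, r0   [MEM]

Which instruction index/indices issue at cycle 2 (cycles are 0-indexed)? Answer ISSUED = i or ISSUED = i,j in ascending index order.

[0] i0  sub.ALU  -- WAW r0
[1] i1+i2  sub.ALU;or.ALU  -- dual
[2] i3  mulh.MUL  -- no-port MUL/MEM
[3] i4  ld.MEM  -- WAW r3
[4] i5+i6  and.ALU;st.MEM  -- dual
[5] i7+i8  xor.ALU;st.MEM  -- dual
[6] i9+i10  xor.ALU;st.MEM  -- dual
[7] i11  st.MEM  -- tail

ISSUED = 3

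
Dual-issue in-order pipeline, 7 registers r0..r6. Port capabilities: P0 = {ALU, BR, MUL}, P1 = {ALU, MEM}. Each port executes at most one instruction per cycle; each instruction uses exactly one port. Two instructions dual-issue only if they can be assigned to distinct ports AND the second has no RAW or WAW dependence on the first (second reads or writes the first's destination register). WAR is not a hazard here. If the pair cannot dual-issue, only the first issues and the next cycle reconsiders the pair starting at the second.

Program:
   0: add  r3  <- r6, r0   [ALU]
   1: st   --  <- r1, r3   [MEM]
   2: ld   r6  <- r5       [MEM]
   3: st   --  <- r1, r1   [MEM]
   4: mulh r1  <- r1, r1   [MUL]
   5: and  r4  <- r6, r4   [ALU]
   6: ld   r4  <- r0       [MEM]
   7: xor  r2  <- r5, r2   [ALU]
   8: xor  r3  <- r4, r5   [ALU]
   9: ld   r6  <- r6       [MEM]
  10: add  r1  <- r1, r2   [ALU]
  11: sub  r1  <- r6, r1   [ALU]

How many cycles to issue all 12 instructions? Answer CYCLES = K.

CYCLES = 9

t=0 i0:add.ALU ; RAW r3
t=1 i1:st.MEM ; no-port MEM/MEM
t=2 i2:ld.MEM ; no-port MEM/MEM
t=3 i3/i4:st.MEM;mulh.MUL ; 2-wide
t=4 i5:and.ALU ; WAW r4
t=5 i6/i7:ld.MEM;xor.ALU ; 2-wide
t=6 i8/i9:xor.ALU;ld.MEM ; 2-wide
t=7 i10:add.ALU ; RAW+WAW r1
t=8 i11:sub.ALU ; tail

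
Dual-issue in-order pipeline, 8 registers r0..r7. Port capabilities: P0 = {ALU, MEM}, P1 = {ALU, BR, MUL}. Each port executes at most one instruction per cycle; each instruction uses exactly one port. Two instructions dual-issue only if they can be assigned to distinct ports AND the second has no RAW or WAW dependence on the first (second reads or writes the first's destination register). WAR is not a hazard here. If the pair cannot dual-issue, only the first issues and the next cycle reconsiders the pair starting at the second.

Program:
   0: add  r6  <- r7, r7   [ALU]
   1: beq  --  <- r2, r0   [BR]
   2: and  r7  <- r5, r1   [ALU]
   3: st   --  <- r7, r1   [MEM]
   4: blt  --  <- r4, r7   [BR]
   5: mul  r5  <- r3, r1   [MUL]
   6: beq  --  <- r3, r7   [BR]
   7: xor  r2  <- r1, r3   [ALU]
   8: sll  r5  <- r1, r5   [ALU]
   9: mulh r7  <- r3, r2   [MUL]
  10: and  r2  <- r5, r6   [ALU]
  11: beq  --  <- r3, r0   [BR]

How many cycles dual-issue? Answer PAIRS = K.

PAIRS = 5

#0 head=0: add/beq i0+i1 pair
#1 head=2: and i2 RAW r7
#2 head=3: st/blt i3+i4 pair
#3 head=5: mul i5 no-port MUL/BR
#4 head=6: beq/xor i6+i7 pair
#5 head=8: sll/mulh i8+i9 pair
#6 head=10: and/beq i10+i11 pair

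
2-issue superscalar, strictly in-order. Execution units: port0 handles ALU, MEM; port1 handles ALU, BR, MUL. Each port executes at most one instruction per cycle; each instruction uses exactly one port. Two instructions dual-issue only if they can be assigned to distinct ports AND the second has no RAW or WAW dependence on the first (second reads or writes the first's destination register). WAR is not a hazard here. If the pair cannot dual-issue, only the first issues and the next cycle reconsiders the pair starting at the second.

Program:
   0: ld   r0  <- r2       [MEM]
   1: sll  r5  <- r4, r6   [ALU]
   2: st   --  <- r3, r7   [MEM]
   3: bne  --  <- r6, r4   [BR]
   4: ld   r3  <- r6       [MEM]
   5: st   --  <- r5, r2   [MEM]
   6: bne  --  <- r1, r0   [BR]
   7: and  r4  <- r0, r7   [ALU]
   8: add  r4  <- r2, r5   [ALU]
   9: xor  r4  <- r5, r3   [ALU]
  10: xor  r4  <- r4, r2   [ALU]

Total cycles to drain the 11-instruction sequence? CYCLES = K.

CYCLES = 8

#0 head=0: ld.MEM+sll.ALU i0,i1 pair
#1 head=2: st.MEM+bne.BR i2,i3 pair
#2 head=4: ld.MEM i4 no-port MEM/MEM
#3 head=5: st.MEM+bne.BR i5,i6 pair
#4 head=7: and.ALU i7 WAW r4
#5 head=8: add.ALU i8 WAW r4
#6 head=9: xor.ALU i9 RAW+WAW r4
#7 head=10: xor.ALU i10 tail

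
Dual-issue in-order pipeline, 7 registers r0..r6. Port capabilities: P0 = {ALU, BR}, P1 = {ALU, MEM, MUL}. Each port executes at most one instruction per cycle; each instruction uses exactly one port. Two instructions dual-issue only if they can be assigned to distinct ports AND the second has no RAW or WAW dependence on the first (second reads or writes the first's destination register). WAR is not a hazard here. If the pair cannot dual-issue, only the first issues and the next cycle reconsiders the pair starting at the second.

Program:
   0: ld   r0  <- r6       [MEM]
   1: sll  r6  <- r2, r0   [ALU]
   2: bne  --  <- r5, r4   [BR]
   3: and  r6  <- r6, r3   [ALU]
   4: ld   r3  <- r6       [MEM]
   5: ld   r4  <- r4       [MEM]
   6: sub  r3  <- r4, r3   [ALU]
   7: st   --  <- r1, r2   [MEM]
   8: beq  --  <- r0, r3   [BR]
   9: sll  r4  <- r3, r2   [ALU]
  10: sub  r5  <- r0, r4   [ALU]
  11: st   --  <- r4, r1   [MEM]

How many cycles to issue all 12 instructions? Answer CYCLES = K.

  cy0 -> i0 (ld.MEM) RAW r0
  cy1 -> i1/i2 (sll.ALU/bne.BR) dual
  cy2 -> i3 (and.ALU) RAW r6
  cy3 -> i4 (ld.MEM) no-port MEM/MEM
  cy4 -> i5 (ld.MEM) RAW r4
  cy5 -> i6/i7 (sub.ALU/st.MEM) dual
  cy6 -> i8/i9 (beq.BR/sll.ALU) dual
  cy7 -> i10/i11 (sub.ALU/st.MEM) dual

CYCLES = 8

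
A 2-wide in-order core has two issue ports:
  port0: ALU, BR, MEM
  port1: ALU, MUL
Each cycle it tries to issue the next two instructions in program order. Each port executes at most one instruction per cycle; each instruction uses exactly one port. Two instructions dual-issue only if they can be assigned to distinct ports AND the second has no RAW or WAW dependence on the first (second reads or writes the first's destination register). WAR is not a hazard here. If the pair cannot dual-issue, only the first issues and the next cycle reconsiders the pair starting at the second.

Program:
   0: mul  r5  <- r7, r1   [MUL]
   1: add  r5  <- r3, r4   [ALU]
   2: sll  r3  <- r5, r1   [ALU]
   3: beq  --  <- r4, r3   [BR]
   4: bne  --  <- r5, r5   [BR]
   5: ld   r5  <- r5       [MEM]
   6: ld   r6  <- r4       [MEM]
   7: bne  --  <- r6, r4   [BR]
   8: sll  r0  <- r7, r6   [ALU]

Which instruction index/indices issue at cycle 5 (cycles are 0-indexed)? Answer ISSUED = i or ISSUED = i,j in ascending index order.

t=0 i0:mul.MUL ; WAW r5
t=1 i1:add.ALU ; RAW r5
t=2 i2:sll.ALU ; RAW r3
t=3 i3:beq.BR ; no-port BR/BR
t=4 i4:bne.BR ; no-port BR/MEM
t=5 i5:ld.MEM ; no-port MEM/MEM
t=6 i6:ld.MEM ; no-port MEM/BR
t=7 i7&i8:bne.BR sll.ALU ; dual

ISSUED = 5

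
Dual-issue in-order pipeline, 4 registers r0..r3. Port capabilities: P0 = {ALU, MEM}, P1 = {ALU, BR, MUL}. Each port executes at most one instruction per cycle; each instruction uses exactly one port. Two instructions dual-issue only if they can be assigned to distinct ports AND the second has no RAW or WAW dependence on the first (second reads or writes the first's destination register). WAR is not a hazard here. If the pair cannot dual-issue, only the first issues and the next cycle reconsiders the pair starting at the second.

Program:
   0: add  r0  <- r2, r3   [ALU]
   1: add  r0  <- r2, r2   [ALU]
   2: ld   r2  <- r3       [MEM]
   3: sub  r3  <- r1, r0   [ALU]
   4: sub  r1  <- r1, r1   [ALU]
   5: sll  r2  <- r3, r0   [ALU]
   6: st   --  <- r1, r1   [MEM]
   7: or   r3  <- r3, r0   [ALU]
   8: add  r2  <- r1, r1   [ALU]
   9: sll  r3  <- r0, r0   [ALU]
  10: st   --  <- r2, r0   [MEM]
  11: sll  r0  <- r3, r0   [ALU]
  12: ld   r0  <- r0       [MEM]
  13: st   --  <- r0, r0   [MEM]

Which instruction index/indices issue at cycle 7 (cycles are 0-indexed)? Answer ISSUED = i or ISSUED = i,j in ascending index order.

ISSUED = 12

t=0 i0:add ; WAW r0
t=1 i1&i2:add+ld ; 2-wide
t=2 i3&i4:sub+sub ; 2-wide
t=3 i5&i6:sll+st ; 2-wide
t=4 i7&i8:or+add ; 2-wide
t=5 i9&i10:sll+st ; 2-wide
t=6 i11:sll ; RAW+WAW r0
t=7 i12:ld ; no-port MEM/MEM
t=8 i13:st ; tail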